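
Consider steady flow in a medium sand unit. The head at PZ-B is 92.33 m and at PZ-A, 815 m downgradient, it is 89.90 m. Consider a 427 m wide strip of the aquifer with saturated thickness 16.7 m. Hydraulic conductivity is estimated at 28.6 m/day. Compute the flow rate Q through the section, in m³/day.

Cross-sectional area A = 427 × 16.7 = 7131 m².
Hydraulic gradient i = (92.33 − 89.90) / 815 = 2.43 / 815 = 0.002982.
Darcy's law: Q = K · A · i = 28.60 × 7131 × 0.002982 = 608.1 m³/day.

608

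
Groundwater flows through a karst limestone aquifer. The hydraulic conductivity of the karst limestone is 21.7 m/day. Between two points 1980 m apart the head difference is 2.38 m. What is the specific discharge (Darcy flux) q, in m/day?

Hydraulic gradient i = Δh / L = 2.38 / 1980 = 0.001202.
Specific discharge q = K · i = 21.70 × 0.001202 = 0.02608 m/day.

0.0261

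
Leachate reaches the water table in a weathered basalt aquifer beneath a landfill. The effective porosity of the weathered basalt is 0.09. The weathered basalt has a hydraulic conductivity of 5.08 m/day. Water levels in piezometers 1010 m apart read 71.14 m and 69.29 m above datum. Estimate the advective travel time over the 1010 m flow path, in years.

Hydraulic gradient i = (71.14 − 69.29) / 1010 = 1.85 / 1010 = 0.001832.
Darcy flux q = K · i = 5.080 × 0.001832 = 0.009305 m/day.
Seepage velocity v = q / n_e = 0.009305 / 0.09 = 0.1034 m/day.
Travel time t = L / v = 1010 / 0.1034 = 9769 days = 26.75 years.

26.7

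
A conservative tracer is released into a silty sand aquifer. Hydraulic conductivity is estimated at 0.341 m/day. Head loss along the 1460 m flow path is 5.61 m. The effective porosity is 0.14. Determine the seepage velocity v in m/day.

Hydraulic gradient i = Δh / L = 5.61 / 1460 = 0.003842.
Darcy flux q = K · i = 0.3410 × 0.003842 = 0.001310 m/day.
Seepage velocity v = q / n_e = 0.001310 / 0.14 = 0.009359 m/day.

0.00936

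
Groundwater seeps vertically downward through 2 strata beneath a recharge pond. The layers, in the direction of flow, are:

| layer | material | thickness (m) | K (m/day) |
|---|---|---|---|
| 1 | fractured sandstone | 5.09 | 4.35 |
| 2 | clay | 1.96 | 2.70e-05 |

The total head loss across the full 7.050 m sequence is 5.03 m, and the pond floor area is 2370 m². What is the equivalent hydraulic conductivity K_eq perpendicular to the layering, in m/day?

9.71e-05

Flow is perpendicular to layering, so the layers act in series and the equivalent K is the thickness-weighted harmonic mean.
Total thickness L = 5.09 + 1.96 = 7.050 m.
Σ(b_i/K_i) = 5.09/4.35 + 1.96/2.70e-05 = 72594 d.
K_eq = L / Σ(b_i/K_i) = 7.050 / 72594 = 9.712e-05 m/day.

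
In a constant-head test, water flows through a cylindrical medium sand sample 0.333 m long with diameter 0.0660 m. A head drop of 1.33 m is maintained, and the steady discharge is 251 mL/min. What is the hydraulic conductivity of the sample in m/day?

Cross-sectional area A = π·(d/2)² = π × (0.0660/2)² = 0.003421 m².
Convert discharge: 251 mL/min = 4.183e-06 m³/s.
Darcy's law rearranged: K = Q·L / (A·Δh) = 4.183e-06 × 0.333 / (0.003421 × 1.33) = 0.0003062 m/s = 26.45 m/day.

26.5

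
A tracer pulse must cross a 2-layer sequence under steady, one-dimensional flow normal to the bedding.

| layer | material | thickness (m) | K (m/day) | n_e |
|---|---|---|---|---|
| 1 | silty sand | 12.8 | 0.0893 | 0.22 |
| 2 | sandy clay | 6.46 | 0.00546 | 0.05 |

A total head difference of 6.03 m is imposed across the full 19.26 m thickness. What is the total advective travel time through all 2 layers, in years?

1.89

With flow normal to the layers, continuity requires the same specific discharge q through every layer.
Σ(b_i/K_i) = 12.8/0.0893 + 6.46/0.00546 = 1326 d.
q = Δh / Σ(b_i/K_i) = 6.03 / 1326 = 0.004546 m/day.
In each layer the seepage velocity is v_i = q/n_i, so the layer transit time is t_i = b_i·n_i / q:
  layer 1 (silty sand): t_1 = 12.8 × 0.22 / 0.004546 = 619.5 d
  layer 2 (sandy clay): t_2 = 6.46 × 0.05 / 0.004546 = 71.05 d
Total t = Σ t_i = 690.5 days = 1.891 years.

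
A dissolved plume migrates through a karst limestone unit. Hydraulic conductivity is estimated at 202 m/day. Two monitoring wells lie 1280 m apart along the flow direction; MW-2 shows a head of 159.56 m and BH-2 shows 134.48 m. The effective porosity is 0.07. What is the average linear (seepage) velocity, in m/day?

56.5

Hydraulic gradient i = (159.56 − 134.48) / 1280 = 25.08 / 1280 = 0.01959.
Darcy flux q = K · i = 202.0 × 0.01959 = 3.958 m/day.
Seepage velocity v = q / n_e = 3.958 / 0.07 = 56.54 m/day.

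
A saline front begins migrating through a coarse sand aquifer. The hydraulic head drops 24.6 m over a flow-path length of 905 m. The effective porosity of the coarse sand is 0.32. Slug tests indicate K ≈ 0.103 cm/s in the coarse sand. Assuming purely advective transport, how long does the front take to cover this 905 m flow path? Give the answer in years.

Convert K: 0.103 cm/s × 864 = 88.99 m/day.
Hydraulic gradient i = Δh / L = 24.6 / 905 = 0.02718.
Darcy flux q = K · i = 88.99 × 0.02718 = 2.419 m/day.
Seepage velocity v = q / n_e = 2.419 / 0.32 = 7.559 m/day.
Travel time t = L / v = 905 / 7.559 = 119.7 days = 0.3278 years.

0.328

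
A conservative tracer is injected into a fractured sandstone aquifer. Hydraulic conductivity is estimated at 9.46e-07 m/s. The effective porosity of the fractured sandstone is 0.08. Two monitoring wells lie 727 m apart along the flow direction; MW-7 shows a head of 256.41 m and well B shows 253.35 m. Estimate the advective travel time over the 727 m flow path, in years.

Convert K: 9.46e-07 m/s × 86400 = 0.08173 m/day.
Hydraulic gradient i = (256.41 − 253.35) / 727 = 3.06 / 727 = 0.004209.
Darcy flux q = K · i = 0.08173 × 0.004209 = 0.0003440 m/day.
Seepage velocity v = q / n_e = 0.0003440 / 0.08 = 0.004300 m/day.
Travel time t = L / v = 727 / 0.004300 = 1.691e+05 days = 462.9 years.

463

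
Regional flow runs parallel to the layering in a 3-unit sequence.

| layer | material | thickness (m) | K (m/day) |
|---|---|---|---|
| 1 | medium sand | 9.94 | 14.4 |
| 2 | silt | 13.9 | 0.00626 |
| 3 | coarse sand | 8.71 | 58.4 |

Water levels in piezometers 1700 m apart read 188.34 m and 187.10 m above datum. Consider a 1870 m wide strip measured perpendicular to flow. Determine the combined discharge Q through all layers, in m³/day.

Flow is parallel to layering, so each bed carries its own Darcy discharge and the transmissivities add.
Σ(K_i·b_i) = 14.4×9.94 + 0.00626×13.9 + 58.4×8.71 = 651.9 m²/day.
Hydraulic gradient i = (188.34 − 187.10) / 1700 = 1.24 / 1700 = 0.0007294.
Q = Σ(K_i·b_i) · W · i = 651.9 × 1870 × 0.0007294 = 889.2 m³/day.

889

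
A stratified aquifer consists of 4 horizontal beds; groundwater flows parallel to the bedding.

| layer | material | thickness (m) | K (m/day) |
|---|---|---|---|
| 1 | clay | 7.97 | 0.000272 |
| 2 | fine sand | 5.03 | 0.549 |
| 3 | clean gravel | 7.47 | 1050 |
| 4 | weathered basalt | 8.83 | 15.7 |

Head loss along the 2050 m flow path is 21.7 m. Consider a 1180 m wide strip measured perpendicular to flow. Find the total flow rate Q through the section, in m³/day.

99700

Flow is parallel to layering, so each bed carries its own Darcy discharge and the transmissivities add.
Σ(K_i·b_i) = 0.000272×7.97 + 0.549×5.03 + 1050×7.47 + 15.7×8.83 = 7985 m²/day.
Hydraulic gradient i = Δh / L = 21.7 / 2050 = 0.01059.
Q = Σ(K_i·b_i) · W · i = 7985 × 1180 × 0.01059 = 99737 m³/day.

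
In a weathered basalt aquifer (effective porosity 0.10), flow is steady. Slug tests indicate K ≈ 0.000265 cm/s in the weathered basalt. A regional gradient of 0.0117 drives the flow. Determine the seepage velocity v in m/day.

0.0268

Convert K: 0.000265 cm/s × 864 = 0.2290 m/day.
Hydraulic gradient i = 0.0117.
Darcy flux q = K · i = 0.2290 × 0.01170 = 0.002679 m/day.
Seepage velocity v = q / n_e = 0.002679 / 0.10 = 0.02679 m/day.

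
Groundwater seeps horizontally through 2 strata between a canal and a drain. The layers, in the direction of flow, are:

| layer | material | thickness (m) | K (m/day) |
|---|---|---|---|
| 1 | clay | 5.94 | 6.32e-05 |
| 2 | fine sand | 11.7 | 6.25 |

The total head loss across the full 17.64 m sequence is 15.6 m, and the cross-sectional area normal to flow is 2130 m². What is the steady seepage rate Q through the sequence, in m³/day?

0.354

Flow is perpendicular to layering, so the layers act in series and the equivalent K is the thickness-weighted harmonic mean.
Total thickness L = 5.94 + 11.7 = 17.64 m.
Σ(b_i/K_i) = 5.94/6.32e-05 + 11.7/6.25 = 93989 d.
K_eq = L / Σ(b_i/K_i) = 17.64 / 93989 = 0.0001877 m/day.
Q = K_eq · A · (Δh/L) = 0.0001877 × 2130 × (15.6/17.64) = 0.3535 m³/day.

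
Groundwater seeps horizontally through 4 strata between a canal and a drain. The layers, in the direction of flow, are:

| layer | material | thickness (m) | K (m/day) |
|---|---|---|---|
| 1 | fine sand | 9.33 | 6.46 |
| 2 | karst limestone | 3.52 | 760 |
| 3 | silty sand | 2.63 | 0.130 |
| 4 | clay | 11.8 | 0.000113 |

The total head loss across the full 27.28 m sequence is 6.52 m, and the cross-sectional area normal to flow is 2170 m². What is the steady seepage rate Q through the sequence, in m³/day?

0.135

Flow is perpendicular to layering, so the layers act in series and the equivalent K is the thickness-weighted harmonic mean.
Total thickness L = 9.33 + 3.52 + 2.63 + 11.8 = 27.28 m.
Σ(b_i/K_i) = 9.33/6.46 + 3.52/760 + 2.63/0.130 + 11.8/0.000113 = 1.044e+05 d.
K_eq = L / Σ(b_i/K_i) = 27.28 / 1.044e+05 = 0.0002612 m/day.
Q = K_eq · A · (Δh/L) = 0.0002612 × 2170 × (6.52/27.28) = 0.1355 m³/day.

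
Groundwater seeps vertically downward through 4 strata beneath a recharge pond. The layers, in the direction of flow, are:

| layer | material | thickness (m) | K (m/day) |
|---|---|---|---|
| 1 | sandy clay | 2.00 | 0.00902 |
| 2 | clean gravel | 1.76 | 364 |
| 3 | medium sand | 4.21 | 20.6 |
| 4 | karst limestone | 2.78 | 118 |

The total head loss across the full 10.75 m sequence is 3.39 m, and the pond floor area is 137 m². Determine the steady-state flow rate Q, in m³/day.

2.09

Flow is perpendicular to layering, so the layers act in series and the equivalent K is the thickness-weighted harmonic mean.
Total thickness L = 2.00 + 1.76 + 4.21 + 2.78 = 10.75 m.
Σ(b_i/K_i) = 2.00/0.00902 + 1.76/364 + 4.21/20.6 + 2.78/118 = 222.0 d.
K_eq = L / Σ(b_i/K_i) = 10.75 / 222.0 = 0.04843 m/day.
Q = K_eq · A · (Δh/L) = 0.04843 × 137 × (3.39/10.75) = 2.092 m³/day.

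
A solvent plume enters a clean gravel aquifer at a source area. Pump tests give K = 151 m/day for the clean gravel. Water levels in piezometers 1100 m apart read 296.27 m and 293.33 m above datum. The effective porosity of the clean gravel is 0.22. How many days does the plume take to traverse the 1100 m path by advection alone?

Hydraulic gradient i = (296.27 − 293.33) / 1100 = 2.94 / 1100 = 0.002673.
Darcy flux q = K · i = 151.0 × 0.002673 = 0.4036 m/day.
Seepage velocity v = q / n_e = 0.4036 / 0.22 = 1.834 m/day.
Travel time t = L / v = 1100 / 1.834 = 599.6 days.

600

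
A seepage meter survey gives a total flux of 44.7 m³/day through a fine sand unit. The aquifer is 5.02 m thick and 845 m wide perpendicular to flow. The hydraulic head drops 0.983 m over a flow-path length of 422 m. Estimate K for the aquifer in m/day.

Cross-sectional area A = 845 × 5.02 = 4242 m².
Hydraulic gradient i = Δh / L = 0.983 / 422 = 0.002329.
From Q = K·A·i, K = Q / (A·i) = 44.7 / (4242 × 0.002329) = 4.524 m/day.

4.52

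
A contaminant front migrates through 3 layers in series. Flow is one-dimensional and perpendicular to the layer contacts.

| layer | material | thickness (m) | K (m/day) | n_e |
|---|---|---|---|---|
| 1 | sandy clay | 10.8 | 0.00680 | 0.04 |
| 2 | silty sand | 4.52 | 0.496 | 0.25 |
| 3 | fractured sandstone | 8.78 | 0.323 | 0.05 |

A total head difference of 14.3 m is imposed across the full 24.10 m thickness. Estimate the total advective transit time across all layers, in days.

227

With flow normal to the layers, continuity requires the same specific discharge q through every layer.
Σ(b_i/K_i) = 10.8/0.00680 + 4.52/0.496 + 8.78/0.323 = 1625 d.
q = Δh / Σ(b_i/K_i) = 14.3 / 1625 = 0.008803 m/day.
In each layer the seepage velocity is v_i = q/n_i, so the layer transit time is t_i = b_i·n_i / q:
  layer 1 (sandy clay): t_1 = 10.8 × 0.04 / 0.008803 = 49.08 d
  layer 2 (silty sand): t_2 = 4.52 × 0.25 / 0.008803 = 128.4 d
  layer 3 (fractured sandstone): t_3 = 8.78 × 0.05 / 0.008803 = 49.87 d
Total t = Σ t_i = 227.3 days.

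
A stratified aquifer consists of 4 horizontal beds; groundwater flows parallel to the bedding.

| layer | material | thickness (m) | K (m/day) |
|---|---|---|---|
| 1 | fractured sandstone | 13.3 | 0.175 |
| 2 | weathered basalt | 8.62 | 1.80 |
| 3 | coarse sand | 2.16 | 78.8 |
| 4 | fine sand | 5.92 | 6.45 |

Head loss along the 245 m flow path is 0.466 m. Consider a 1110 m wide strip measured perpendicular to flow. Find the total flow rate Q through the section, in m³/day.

Flow is parallel to layering, so each bed carries its own Darcy discharge and the transmissivities add.
Σ(K_i·b_i) = 0.175×13.3 + 1.80×8.62 + 78.8×2.16 + 6.45×5.92 = 226.2 m²/day.
Hydraulic gradient i = Δh / L = 0.466 / 245 = 0.001902.
Q = Σ(K_i·b_i) · W · i = 226.2 × 1110 × 0.001902 = 477.6 m³/day.

478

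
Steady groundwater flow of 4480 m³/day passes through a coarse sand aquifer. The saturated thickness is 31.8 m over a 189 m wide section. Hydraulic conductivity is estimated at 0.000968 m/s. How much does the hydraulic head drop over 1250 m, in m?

11.1

Convert K: 0.000968 m/s × 86400 = 83.64 m/day.
Cross-sectional area A = 189 × 31.8 = 6010 m².
From Q = K·A·i, i = Q / (K·A) = 4480 / (83.64 × 6010) = 0.008913.
Head loss Δh = i · L = 0.008913 × 1250 = 11.14 m.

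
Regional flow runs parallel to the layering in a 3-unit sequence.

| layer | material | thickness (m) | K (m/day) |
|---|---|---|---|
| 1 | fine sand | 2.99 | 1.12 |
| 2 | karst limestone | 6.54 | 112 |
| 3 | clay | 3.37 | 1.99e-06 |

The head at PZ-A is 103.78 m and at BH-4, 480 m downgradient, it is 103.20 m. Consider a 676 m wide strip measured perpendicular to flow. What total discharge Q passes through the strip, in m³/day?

Flow is parallel to layering, so each bed carries its own Darcy discharge and the transmissivities add.
Σ(K_i·b_i) = 1.12×2.99 + 112×6.54 + 1.99e-06×3.37 = 735.8 m²/day.
Hydraulic gradient i = (103.78 − 103.20) / 480 = 0.58 / 480 = 0.001208.
Q = Σ(K_i·b_i) · W · i = 735.8 × 676 × 0.001208 = 601.0 m³/day.

601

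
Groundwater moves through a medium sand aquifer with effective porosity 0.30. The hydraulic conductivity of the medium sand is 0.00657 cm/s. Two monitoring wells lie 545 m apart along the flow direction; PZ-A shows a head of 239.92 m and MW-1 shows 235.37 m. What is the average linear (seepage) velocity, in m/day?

0.158

Convert K: 0.00657 cm/s × 864 = 5.676 m/day.
Hydraulic gradient i = (239.92 − 235.37) / 545 = 4.55 / 545 = 0.008349.
Darcy flux q = K · i = 5.676 × 0.008349 = 0.04739 m/day.
Seepage velocity v = q / n_e = 0.04739 / 0.30 = 0.1580 m/day.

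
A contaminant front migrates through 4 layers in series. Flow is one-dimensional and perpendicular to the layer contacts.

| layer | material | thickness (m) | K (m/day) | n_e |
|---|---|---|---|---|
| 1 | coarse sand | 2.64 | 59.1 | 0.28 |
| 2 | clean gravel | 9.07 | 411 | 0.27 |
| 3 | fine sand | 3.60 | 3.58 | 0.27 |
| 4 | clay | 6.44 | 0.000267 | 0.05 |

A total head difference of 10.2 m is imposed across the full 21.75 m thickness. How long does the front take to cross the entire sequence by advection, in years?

With flow normal to the layers, continuity requires the same specific discharge q through every layer.
Σ(b_i/K_i) = 2.64/59.1 + 9.07/411 + 3.60/3.58 + 6.44/0.000267 = 24121 d.
q = Δh / Σ(b_i/K_i) = 10.2 / 24121 = 0.0004229 m/day.
In each layer the seepage velocity is v_i = q/n_i, so the layer transit time is t_i = b_i·n_i / q:
  layer 1 (coarse sand): t_1 = 2.64 × 0.28 / 0.0004229 = 1748 d
  layer 2 (clean gravel): t_2 = 9.07 × 0.27 / 0.0004229 = 5791 d
  layer 3 (fine sand): t_3 = 3.60 × 0.27 / 0.0004229 = 2299 d
  layer 4 (clay): t_4 = 6.44 × 0.05 / 0.0004229 = 761.5 d
Total t = Σ t_i = 10599 days = 29.02 years.

29.0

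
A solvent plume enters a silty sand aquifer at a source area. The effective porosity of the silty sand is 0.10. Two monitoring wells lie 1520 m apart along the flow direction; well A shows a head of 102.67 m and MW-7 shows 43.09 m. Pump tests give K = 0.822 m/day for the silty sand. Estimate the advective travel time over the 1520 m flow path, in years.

12.9

Hydraulic gradient i = (102.67 − 43.09) / 1520 = 59.58 / 1520 = 0.03920.
Darcy flux q = K · i = 0.8220 × 0.03920 = 0.03222 m/day.
Seepage velocity v = q / n_e = 0.03222 / 0.10 = 0.3222 m/day.
Travel time t = L / v = 1520 / 0.3222 = 4718 days = 12.92 years.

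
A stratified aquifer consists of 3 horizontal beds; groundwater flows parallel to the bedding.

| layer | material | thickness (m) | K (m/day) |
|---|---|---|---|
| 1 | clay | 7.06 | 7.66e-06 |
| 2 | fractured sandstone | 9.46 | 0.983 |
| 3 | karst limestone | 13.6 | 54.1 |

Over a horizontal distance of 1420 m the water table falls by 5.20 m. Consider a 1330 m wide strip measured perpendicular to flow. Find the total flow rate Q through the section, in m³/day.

Flow is parallel to layering, so each bed carries its own Darcy discharge and the transmissivities add.
Σ(K_i·b_i) = 7.66e-06×7.06 + 0.983×9.46 + 54.1×13.6 = 745.1 m²/day.
Hydraulic gradient i = Δh / L = 5.20 / 1420 = 0.003662.
Q = Σ(K_i·b_i) · W · i = 745.1 × 1330 × 0.003662 = 3629 m³/day.

3630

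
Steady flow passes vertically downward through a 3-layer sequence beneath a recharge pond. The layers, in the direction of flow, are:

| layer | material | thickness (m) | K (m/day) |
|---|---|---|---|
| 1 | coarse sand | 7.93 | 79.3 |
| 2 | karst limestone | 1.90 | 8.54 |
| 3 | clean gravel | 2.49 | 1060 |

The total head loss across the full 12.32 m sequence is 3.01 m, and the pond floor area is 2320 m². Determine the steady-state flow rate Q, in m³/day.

Flow is perpendicular to layering, so the layers act in series and the equivalent K is the thickness-weighted harmonic mean.
Total thickness L = 7.93 + 1.90 + 2.49 = 12.32 m.
Σ(b_i/K_i) = 7.93/79.3 + 1.90/8.54 + 2.49/1060 = 0.3248 d.
K_eq = L / Σ(b_i/K_i) = 12.32 / 0.3248 = 37.93 m/day.
Q = K_eq · A · (Δh/L) = 37.93 × 2320 × (3.01/12.32) = 21498 m³/day.

21500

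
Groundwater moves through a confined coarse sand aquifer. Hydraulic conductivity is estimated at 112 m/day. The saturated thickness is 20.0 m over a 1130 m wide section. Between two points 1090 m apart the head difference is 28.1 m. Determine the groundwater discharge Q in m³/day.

Cross-sectional area A = 1130 × 20.0 = 22600 m².
Hydraulic gradient i = Δh / L = 28.1 / 1090 = 0.02578.
Darcy's law: Q = K · A · i = 112.0 × 22600 × 0.02578 = 65254 m³/day.

65300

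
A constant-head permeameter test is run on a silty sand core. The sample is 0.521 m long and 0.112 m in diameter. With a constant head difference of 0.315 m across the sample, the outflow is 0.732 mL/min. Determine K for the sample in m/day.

Cross-sectional area A = π·(d/2)² = π × (0.112/2)² = 0.009852 m².
Convert discharge: 0.732 mL/min = 1.220e-08 m³/s.
Darcy's law rearranged: K = Q·L / (A·Δh) = 1.220e-08 × 0.521 / (0.009852 × 0.315) = 2.048e-06 m/s = 0.1770 m/day.

0.177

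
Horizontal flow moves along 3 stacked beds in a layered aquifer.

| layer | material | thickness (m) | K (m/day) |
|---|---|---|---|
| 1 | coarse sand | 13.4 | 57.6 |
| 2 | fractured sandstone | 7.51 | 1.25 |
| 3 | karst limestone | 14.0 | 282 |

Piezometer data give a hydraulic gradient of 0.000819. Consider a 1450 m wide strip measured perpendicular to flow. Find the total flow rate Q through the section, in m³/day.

5620

Flow is parallel to layering, so each bed carries its own Darcy discharge and the transmissivities add.
Σ(K_i·b_i) = 57.6×13.4 + 1.25×7.51 + 282×14.0 = 4729 m²/day.
Hydraulic gradient i = 0.000819.
Q = Σ(K_i·b_i) · W · i = 4729 × 1450 × 0.0008190 = 5616 m³/day.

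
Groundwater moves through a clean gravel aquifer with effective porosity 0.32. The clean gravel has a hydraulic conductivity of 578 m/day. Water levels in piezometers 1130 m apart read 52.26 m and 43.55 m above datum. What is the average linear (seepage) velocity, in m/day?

13.9

Hydraulic gradient i = (52.26 − 43.55) / 1130 = 8.71 / 1130 = 0.007708.
Darcy flux q = K · i = 578.0 × 0.007708 = 4.455 m/day.
Seepage velocity v = q / n_e = 4.455 / 0.32 = 13.92 m/day.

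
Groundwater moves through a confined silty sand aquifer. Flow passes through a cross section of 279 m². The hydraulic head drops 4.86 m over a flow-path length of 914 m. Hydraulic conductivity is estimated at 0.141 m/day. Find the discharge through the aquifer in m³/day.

0.209

Hydraulic gradient i = Δh / L = 4.86 / 914 = 0.005317.
Darcy's law: Q = K · A · i = 0.1410 × 279.0 × 0.005317 = 0.2092 m³/day.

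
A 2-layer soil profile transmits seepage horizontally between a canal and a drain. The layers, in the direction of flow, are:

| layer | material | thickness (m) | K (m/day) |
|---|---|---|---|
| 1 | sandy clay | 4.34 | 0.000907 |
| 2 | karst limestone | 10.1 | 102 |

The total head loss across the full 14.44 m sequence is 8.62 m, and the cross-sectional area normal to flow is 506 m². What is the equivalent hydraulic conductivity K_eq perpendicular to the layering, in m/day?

Flow is perpendicular to layering, so the layers act in series and the equivalent K is the thickness-weighted harmonic mean.
Total thickness L = 4.34 + 10.1 = 14.44 m.
Σ(b_i/K_i) = 4.34/0.000907 + 10.1/102 = 4785 d.
K_eq = L / Σ(b_i/K_i) = 14.44 / 4785 = 0.003018 m/day.

0.00302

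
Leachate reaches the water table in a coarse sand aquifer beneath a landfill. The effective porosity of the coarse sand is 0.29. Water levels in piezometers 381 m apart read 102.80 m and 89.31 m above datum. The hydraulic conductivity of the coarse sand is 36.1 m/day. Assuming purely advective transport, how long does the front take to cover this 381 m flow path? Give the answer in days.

Hydraulic gradient i = (102.80 − 89.31) / 381 = 13.49 / 381 = 0.03541.
Darcy flux q = K · i = 36.10 × 0.03541 = 1.278 m/day.
Seepage velocity v = q / n_e = 1.278 / 0.29 = 4.408 m/day.
Travel time t = L / v = 381 / 4.408 = 86.44 days.

86.4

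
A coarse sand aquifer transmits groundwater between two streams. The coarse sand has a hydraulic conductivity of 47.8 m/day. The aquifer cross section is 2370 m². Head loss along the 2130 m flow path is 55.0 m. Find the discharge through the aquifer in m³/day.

2930

Hydraulic gradient i = Δh / L = 55.0 / 2130 = 0.02582.
Darcy's law: Q = K · A · i = 47.80 × 2370 × 0.02582 = 2925 m³/day.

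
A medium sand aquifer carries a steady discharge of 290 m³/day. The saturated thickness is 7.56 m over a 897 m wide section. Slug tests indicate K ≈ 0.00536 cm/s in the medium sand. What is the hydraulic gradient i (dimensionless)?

0.00923

Convert K: 0.00536 cm/s × 864 = 4.631 m/day.
Cross-sectional area A = 897 × 7.56 = 6781 m².
From Q = K·A·i, i = Q / (K·A) = 290 / (4.631 × 6781) = 0.009234.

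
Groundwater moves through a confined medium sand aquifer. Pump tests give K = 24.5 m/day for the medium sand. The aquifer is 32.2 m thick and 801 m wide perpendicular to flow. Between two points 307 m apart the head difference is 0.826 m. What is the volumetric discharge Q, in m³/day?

Cross-sectional area A = 801 × 32.2 = 25792 m².
Hydraulic gradient i = Δh / L = 0.826 / 307 = 0.002691.
Darcy's law: Q = K · A · i = 24.50 × 25792 × 0.002691 = 1700 m³/day.

1700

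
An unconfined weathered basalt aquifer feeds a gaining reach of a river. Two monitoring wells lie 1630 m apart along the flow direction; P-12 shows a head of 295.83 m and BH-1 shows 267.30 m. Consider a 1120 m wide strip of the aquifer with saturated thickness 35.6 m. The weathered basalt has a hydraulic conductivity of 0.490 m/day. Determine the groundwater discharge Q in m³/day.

342

Cross-sectional area A = 1120 × 35.6 = 39872 m².
Hydraulic gradient i = (295.83 − 267.30) / 1630 = 28.53 / 1630 = 0.01750.
Darcy's law: Q = K · A · i = 0.4900 × 39872 × 0.01750 = 342.0 m³/day.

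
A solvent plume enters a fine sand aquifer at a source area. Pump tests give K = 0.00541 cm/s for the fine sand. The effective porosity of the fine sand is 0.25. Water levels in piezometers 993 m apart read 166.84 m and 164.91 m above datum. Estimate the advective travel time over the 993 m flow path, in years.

74.8

Convert K: 0.00541 cm/s × 864 = 4.674 m/day.
Hydraulic gradient i = (166.84 − 164.91) / 993 = 1.93 / 993 = 0.001944.
Darcy flux q = K · i = 4.674 × 0.001944 = 0.009085 m/day.
Seepage velocity v = q / n_e = 0.009085 / 0.25 = 0.03634 m/day.
Travel time t = L / v = 993 / 0.03634 = 27326 days = 74.81 years.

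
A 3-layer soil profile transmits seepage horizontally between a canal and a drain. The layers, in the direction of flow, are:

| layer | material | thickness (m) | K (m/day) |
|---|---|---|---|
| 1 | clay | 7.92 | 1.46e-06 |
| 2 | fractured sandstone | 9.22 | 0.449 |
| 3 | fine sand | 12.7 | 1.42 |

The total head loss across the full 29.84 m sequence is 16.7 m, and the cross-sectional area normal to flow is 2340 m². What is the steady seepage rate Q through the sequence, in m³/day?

0.00720

Flow is perpendicular to layering, so the layers act in series and the equivalent K is the thickness-weighted harmonic mean.
Total thickness L = 7.92 + 9.22 + 12.7 = 29.84 m.
Σ(b_i/K_i) = 7.92/1.46e-06 + 9.22/0.449 + 12.7/1.42 = 5.425e+06 d.
K_eq = L / Σ(b_i/K_i) = 29.84 / 5.425e+06 = 5.501e-06 m/day.
Q = K_eq · A · (Δh/L) = 5.501e-06 × 2340 × (16.7/29.84) = 0.007204 m³/day.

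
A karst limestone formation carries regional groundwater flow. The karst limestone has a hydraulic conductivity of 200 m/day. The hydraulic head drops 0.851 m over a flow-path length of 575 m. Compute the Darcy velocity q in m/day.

Hydraulic gradient i = Δh / L = 0.851 / 575 = 0.001480.
Specific discharge q = K · i = 200.0 × 0.001480 = 0.2960 m/day.

0.296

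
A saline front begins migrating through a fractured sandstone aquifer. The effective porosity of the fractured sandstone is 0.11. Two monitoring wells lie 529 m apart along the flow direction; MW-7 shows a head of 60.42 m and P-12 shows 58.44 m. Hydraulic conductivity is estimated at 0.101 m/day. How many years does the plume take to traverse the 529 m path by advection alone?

Hydraulic gradient i = (60.42 − 58.44) / 529 = 1.98 / 529 = 0.003743.
Darcy flux q = K · i = 0.1010 × 0.003743 = 0.0003780 m/day.
Seepage velocity v = q / n_e = 0.0003780 / 0.11 = 0.003437 m/day.
Travel time t = L / v = 529 / 0.003437 = 1.539e+05 days = 421.4 years.

421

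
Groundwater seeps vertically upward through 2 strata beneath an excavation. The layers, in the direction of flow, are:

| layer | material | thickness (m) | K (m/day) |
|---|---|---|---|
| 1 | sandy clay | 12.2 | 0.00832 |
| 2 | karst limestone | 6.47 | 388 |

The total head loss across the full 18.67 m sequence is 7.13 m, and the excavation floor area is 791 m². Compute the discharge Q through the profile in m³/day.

3.85

Flow is perpendicular to layering, so the layers act in series and the equivalent K is the thickness-weighted harmonic mean.
Total thickness L = 12.2 + 6.47 = 18.67 m.
Σ(b_i/K_i) = 12.2/0.00832 + 6.47/388 = 1466 d.
K_eq = L / Σ(b_i/K_i) = 18.67 / 1466 = 0.01273 m/day.
Q = K_eq · A · (Δh/L) = 0.01273 × 791 × (7.13/18.67) = 3.846 m³/day.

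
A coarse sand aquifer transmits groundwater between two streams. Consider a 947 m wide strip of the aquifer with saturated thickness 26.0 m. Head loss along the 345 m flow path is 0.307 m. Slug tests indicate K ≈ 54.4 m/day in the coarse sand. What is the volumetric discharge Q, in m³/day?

1190

Cross-sectional area A = 947 × 26.0 = 24622 m².
Hydraulic gradient i = Δh / L = 0.307 / 345 = 0.0008899.
Darcy's law: Q = K · A · i = 54.40 × 24622 × 0.0008899 = 1192 m³/day.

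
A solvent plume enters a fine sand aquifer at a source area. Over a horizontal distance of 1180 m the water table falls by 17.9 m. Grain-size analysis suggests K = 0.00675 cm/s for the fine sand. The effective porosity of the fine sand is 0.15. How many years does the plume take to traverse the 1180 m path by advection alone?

Convert K: 0.00675 cm/s × 864 = 5.832 m/day.
Hydraulic gradient i = Δh / L = 17.9 / 1180 = 0.01517.
Darcy flux q = K · i = 5.832 × 0.01517 = 0.08847 m/day.
Seepage velocity v = q / n_e = 0.08847 / 0.15 = 0.5898 m/day.
Travel time t = L / v = 1180 / 0.5898 = 2001 days = 5.478 years.

5.48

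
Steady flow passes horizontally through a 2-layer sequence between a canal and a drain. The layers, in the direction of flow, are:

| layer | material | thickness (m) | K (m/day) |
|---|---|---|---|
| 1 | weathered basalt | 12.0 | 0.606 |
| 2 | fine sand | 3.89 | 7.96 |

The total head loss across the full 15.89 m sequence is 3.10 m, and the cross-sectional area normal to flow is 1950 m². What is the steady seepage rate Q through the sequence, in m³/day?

298

Flow is perpendicular to layering, so the layers act in series and the equivalent K is the thickness-weighted harmonic mean.
Total thickness L = 12.0 + 3.89 = 15.89 m.
Σ(b_i/K_i) = 12.0/0.606 + 3.89/7.96 = 20.29 d.
K_eq = L / Σ(b_i/K_i) = 15.89 / 20.29 = 0.7831 m/day.
Q = K_eq · A · (Δh/L) = 0.7831 × 1950 × (3.10/15.89) = 297.9 m³/day.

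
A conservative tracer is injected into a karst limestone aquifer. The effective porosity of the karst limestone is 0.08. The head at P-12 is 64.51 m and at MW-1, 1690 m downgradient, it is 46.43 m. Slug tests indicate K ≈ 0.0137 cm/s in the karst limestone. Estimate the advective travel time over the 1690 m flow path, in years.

2.92

Convert K: 0.0137 cm/s × 864 = 11.84 m/day.
Hydraulic gradient i = (64.51 − 46.43) / 1690 = 18.08 / 1690 = 0.01070.
Darcy flux q = K · i = 11.84 × 0.01070 = 0.1266 m/day.
Seepage velocity v = q / n_e = 0.1266 / 0.08 = 1.583 m/day.
Travel time t = L / v = 1690 / 1.583 = 1068 days = 2.923 years.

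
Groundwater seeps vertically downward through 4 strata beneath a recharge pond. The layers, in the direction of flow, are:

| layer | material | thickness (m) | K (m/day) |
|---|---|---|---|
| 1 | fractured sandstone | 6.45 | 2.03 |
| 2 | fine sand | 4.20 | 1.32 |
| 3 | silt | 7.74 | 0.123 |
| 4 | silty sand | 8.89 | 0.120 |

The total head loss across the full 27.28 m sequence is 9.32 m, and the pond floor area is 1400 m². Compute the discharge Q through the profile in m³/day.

Flow is perpendicular to layering, so the layers act in series and the equivalent K is the thickness-weighted harmonic mean.
Total thickness L = 6.45 + 4.20 + 7.74 + 8.89 = 27.28 m.
Σ(b_i/K_i) = 6.45/2.03 + 4.20/1.32 + 7.74/0.123 + 8.89/0.120 = 143.4 d.
K_eq = L / Σ(b_i/K_i) = 27.28 / 143.4 = 0.1903 m/day.
Q = K_eq · A · (Δh/L) = 0.1903 × 1400 × (9.32/27.28) = 91.01 m³/day.

91.0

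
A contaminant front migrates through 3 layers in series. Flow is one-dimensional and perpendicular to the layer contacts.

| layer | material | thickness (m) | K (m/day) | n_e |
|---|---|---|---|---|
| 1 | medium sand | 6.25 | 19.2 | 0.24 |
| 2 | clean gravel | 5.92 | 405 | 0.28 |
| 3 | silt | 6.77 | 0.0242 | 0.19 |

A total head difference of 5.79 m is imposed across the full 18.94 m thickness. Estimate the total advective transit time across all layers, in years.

0.589

With flow normal to the layers, continuity requires the same specific discharge q through every layer.
Σ(b_i/K_i) = 6.25/19.2 + 5.92/405 + 6.77/0.0242 = 280.1 d.
q = Δh / Σ(b_i/K_i) = 5.79 / 280.1 = 0.02067 m/day.
In each layer the seepage velocity is v_i = q/n_i, so the layer transit time is t_i = b_i·n_i / q:
  layer 1 (medium sand): t_1 = 6.25 × 0.24 / 0.02067 = 72.56 d
  layer 2 (clean gravel): t_2 = 5.92 × 0.28 / 0.02067 = 80.19 d
  layer 3 (silt): t_3 = 6.77 × 0.19 / 0.02067 = 62.22 d
Total t = Σ t_i = 215.0 days = 0.5886 years.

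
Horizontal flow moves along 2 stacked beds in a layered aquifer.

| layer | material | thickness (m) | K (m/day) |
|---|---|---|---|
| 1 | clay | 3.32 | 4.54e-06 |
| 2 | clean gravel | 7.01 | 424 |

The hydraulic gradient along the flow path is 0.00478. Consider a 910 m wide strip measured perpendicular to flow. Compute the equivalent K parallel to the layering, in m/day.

Flow is parallel to layering, so each bed carries its own Darcy discharge and the transmissivities add.
Σ(K_i·b_i) = 4.54e-06×3.32 + 424×7.01 = 2972 m²/day.
Total thickness b = 10.33 m, so K_eq = Σ(K_i·b_i)/b = 287.7 m/day.

288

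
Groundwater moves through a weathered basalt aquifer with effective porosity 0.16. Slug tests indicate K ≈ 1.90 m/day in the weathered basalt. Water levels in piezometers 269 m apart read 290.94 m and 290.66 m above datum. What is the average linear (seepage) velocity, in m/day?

Hydraulic gradient i = (290.94 − 290.66) / 269 = 0.28 / 269 = 0.001041.
Darcy flux q = K · i = 1.900 × 0.001041 = 0.001978 m/day.
Seepage velocity v = q / n_e = 0.001978 / 0.16 = 0.01236 m/day.

0.0124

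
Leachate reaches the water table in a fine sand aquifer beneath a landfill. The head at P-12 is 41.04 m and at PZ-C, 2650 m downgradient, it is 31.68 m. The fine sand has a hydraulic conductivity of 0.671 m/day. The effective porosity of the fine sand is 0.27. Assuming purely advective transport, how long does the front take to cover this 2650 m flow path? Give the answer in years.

827

Hydraulic gradient i = (41.04 − 31.68) / 2650 = 9.36 / 2650 = 0.003532.
Darcy flux q = K · i = 0.6710 × 0.003532 = 0.002370 m/day.
Seepage velocity v = q / n_e = 0.002370 / 0.27 = 0.008778 m/day.
Travel time t = L / v = 2650 / 0.008778 = 3.019e+05 days = 826.5 years.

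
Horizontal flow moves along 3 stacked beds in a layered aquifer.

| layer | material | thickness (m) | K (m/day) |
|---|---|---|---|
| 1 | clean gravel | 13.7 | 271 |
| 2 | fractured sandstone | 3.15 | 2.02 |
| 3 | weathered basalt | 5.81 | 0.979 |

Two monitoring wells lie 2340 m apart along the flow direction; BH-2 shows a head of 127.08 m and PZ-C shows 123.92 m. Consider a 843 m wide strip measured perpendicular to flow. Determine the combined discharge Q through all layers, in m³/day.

Flow is parallel to layering, so each bed carries its own Darcy discharge and the transmissivities add.
Σ(K_i·b_i) = 271×13.7 + 2.02×3.15 + 0.979×5.81 = 3725 m²/day.
Hydraulic gradient i = (127.08 − 123.92) / 2340 = 3.16 / 2340 = 0.001350.
Q = Σ(K_i·b_i) · W · i = 3725 × 843 × 0.001350 = 4240 m³/day.

4240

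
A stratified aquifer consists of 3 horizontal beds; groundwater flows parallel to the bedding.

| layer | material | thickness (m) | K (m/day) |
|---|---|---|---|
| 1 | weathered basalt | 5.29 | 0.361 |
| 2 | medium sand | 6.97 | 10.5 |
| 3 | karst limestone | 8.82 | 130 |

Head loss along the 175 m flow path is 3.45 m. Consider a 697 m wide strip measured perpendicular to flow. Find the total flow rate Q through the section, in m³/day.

Flow is parallel to layering, so each bed carries its own Darcy discharge and the transmissivities add.
Σ(K_i·b_i) = 0.361×5.29 + 10.5×6.97 + 130×8.82 = 1222 m²/day.
Hydraulic gradient i = Δh / L = 3.45 / 175 = 0.01971.
Q = Σ(K_i·b_i) · W · i = 1222 × 697 × 0.01971 = 16787 m³/day.

16800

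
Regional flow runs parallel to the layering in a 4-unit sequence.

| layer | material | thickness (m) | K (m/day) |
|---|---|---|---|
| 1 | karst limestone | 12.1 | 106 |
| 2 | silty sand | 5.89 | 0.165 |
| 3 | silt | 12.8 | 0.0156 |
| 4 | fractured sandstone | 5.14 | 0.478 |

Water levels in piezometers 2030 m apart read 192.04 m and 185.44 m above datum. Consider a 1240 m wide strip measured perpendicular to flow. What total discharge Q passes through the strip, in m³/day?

5190

Flow is parallel to layering, so each bed carries its own Darcy discharge and the transmissivities add.
Σ(K_i·b_i) = 106×12.1 + 0.165×5.89 + 0.0156×12.8 + 0.478×5.14 = 1286 m²/day.
Hydraulic gradient i = (192.04 − 185.44) / 2030 = 6.6 / 2030 = 0.003251.
Q = Σ(K_i·b_i) · W · i = 1286 × 1240 × 0.003251 = 5185 m³/day.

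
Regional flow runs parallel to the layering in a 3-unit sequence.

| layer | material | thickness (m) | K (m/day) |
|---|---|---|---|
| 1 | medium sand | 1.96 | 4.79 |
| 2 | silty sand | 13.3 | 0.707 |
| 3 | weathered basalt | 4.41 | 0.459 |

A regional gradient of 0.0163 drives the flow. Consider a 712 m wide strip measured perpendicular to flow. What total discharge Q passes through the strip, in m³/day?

Flow is parallel to layering, so each bed carries its own Darcy discharge and the transmissivities add.
Σ(K_i·b_i) = 4.79×1.96 + 0.707×13.3 + 0.459×4.41 = 20.82 m²/day.
Hydraulic gradient i = 0.0163.
Q = Σ(K_i·b_i) · W · i = 20.82 × 712 × 0.01630 = 241.6 m³/day.

242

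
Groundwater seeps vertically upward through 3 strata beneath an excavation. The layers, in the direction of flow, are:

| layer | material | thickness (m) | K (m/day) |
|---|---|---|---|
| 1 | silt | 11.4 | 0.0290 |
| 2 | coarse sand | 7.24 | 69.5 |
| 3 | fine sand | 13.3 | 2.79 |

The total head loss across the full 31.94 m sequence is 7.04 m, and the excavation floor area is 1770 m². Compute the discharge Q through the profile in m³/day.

Flow is perpendicular to layering, so the layers act in series and the equivalent K is the thickness-weighted harmonic mean.
Total thickness L = 11.4 + 7.24 + 13.3 = 31.94 m.
Σ(b_i/K_i) = 11.4/0.0290 + 7.24/69.5 + 13.3/2.79 = 398.0 d.
K_eq = L / Σ(b_i/K_i) = 31.94 / 398.0 = 0.08026 m/day.
Q = K_eq · A · (Δh/L) = 0.08026 × 1770 × (7.04/31.94) = 31.31 m³/day.

31.3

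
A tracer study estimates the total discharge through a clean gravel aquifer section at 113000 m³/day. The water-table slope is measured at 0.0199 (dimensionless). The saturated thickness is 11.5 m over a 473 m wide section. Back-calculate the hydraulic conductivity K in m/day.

Cross-sectional area A = 473 × 11.5 = 5440 m².
Hydraulic gradient i = 0.0199.
From Q = K·A·i, K = Q / (A·i) = 113000 / (5440 × 0.01990) = 1044 m/day.

1040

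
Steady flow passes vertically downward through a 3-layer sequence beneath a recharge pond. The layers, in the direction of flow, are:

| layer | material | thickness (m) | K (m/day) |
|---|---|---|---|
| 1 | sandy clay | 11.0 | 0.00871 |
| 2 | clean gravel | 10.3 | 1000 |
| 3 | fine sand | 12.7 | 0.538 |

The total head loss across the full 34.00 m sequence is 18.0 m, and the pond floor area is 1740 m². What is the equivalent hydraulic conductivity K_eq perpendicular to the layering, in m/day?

0.0264

Flow is perpendicular to layering, so the layers act in series and the equivalent K is the thickness-weighted harmonic mean.
Total thickness L = 11.0 + 10.3 + 12.7 = 34.00 m.
Σ(b_i/K_i) = 11.0/0.00871 + 10.3/1000 + 12.7/0.538 = 1287 d.
K_eq = L / Σ(b_i/K_i) = 34.00 / 1287 = 0.02643 m/day.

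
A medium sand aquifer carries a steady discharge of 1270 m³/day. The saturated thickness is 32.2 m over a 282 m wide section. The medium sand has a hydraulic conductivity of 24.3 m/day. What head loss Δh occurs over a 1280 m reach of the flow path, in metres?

Cross-sectional area A = 282 × 32.2 = 9080 m².
From Q = K·A·i, i = Q / (K·A) = 1270 / (24.30 × 9080) = 0.005756.
Head loss Δh = i · L = 0.005756 × 1280 = 7.367 m.

7.37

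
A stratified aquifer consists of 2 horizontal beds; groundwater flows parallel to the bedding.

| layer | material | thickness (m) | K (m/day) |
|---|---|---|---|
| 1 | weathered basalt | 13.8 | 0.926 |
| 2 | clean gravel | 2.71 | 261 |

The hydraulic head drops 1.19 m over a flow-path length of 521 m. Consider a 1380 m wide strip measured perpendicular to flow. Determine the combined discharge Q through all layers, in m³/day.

2270

Flow is parallel to layering, so each bed carries its own Darcy discharge and the transmissivities add.
Σ(K_i·b_i) = 0.926×13.8 + 261×2.71 = 720.1 m²/day.
Hydraulic gradient i = Δh / L = 1.19 / 521 = 0.002284.
Q = Σ(K_i·b_i) · W · i = 720.1 × 1380 × 0.002284 = 2270 m³/day.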